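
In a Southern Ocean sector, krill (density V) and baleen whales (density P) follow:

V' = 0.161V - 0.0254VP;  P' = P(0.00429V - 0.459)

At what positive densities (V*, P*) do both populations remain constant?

V* ≈ 107, P* ≈ 6.34

Set dP/dt = 0 with P > 0: 0.00429V - 0.459 = 0, so V* = 0.459/0.00429 = 107.
Set dV/dt = 0 with V > 0: 0.161 - 0.0254P = 0, so P* = 0.161/0.0254 = 6.34.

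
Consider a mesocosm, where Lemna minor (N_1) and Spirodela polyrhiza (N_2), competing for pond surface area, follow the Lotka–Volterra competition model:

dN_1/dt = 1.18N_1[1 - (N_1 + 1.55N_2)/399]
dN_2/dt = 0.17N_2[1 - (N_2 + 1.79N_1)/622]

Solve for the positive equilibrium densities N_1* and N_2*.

N_1* ≈ 318, N_2* ≈ 52

Setting both brackets to zero gives the nullclines N_1 + 1.55N_2 = 399 and 1.79N_1 + N_2 = 622.
Substituting N_2 = 622 - 1.79N_1 into the first: N_1(1 - 1.55·1.79) = 399 - 1.55·622.
So N_1* = -565/-1.77 = 318, and then N_2* = 622 - 1.79·318 = 52.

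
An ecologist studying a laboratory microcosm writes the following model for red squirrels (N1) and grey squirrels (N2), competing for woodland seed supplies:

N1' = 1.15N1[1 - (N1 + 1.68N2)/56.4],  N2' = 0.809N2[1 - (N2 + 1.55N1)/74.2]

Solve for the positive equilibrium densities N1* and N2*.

Setting both brackets to zero gives the nullclines N1 + 1.68N2 = 56.4 and 1.55N1 + N2 = 74.2.
Substituting N2 = 74.2 - 1.55N1 into the first: N1(1 - 1.68·1.55) = 56.4 - 1.68·74.2.
So N1* = -68.3/-1.6 = 42.6, and then N2* = 74.2 - 1.55·42.6 = 8.24.

N1* ≈ 42.6, N2* ≈ 8.24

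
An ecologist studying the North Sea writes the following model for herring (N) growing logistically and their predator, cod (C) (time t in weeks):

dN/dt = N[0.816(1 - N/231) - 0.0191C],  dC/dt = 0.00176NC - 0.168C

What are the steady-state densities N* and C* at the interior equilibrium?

From dC/dt = 0 with C > 0: 0.00176N* = 0.168, so N* = 95.5.
Substitute into dN/dt = 0: 0.816(1 - 95.5/231) = 0.0191C*.
The bracket is 0.587, giving C* = 0.479/0.0191 = 25.1.

N* ≈ 95.5, C* ≈ 25.1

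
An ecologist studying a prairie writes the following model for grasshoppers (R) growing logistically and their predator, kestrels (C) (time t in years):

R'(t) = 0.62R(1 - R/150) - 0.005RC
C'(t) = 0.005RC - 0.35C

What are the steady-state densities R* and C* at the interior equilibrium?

From dC/dt = 0 with C > 0: 0.005R* = 0.35, so R* = 70.
Substitute into dR/dt = 0: 0.62(1 - 70/150) = 0.005C*.
The bracket is 0.533, giving C* = 0.331/0.005 = 66.1.

R* ≈ 70, C* ≈ 66.1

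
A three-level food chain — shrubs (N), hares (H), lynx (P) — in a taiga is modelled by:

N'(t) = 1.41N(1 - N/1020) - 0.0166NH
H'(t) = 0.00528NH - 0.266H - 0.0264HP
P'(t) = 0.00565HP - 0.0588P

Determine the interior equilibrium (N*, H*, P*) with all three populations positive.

N* ≈ 895, H* ≈ 10.4, P* ≈ 169

From dP/dt = 0: 0.00565H* = 0.0588, so H* = 10.4.
From dN/dt = 0: 1.41(1 - N*/1020) = 0.0166·10.4, giving N* = 1020·(1 - 0.123) = 895.
From dH/dt = 0: 0.00528·895 - 0.266 = 0.0264P*, so P* = 4.46/0.0264 = 169.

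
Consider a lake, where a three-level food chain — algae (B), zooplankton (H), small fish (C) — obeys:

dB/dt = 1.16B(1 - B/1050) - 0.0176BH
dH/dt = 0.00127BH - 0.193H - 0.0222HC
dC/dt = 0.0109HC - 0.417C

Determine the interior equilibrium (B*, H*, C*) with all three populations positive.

B* ≈ 441, H* ≈ 38.3, C* ≈ 16.5

From dC/dt = 0: 0.0109H* = 0.417, so H* = 38.3.
From dB/dt = 0: 1.16(1 - B*/1050) = 0.0176·38.3, giving B* = 1050·(1 - 0.58) = 441.
From dH/dt = 0: 0.00127·441 - 0.193 = 0.0222C*, so C* = 0.366/0.0222 = 16.5.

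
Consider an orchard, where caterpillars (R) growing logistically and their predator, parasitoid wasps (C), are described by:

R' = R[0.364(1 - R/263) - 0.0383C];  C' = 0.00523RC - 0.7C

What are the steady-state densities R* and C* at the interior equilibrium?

From dC/dt = 0 with C > 0: 0.00523R* = 0.7, so R* = 134.
Substitute into dR/dt = 0: 0.364(1 - 134/263) = 0.0383C*.
The bracket is 0.491, giving C* = 0.179/0.0383 = 4.67.

R* ≈ 134, C* ≈ 4.67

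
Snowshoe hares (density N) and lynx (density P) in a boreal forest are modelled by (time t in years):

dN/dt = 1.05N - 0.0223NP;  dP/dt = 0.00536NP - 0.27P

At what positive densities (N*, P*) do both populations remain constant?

N* ≈ 50.4, P* ≈ 47.1

Set dP/dt = 0 with P > 0: 0.00536N - 0.27 = 0, so N* = 0.27/0.00536 = 50.4.
Set dN/dt = 0 with N > 0: 1.05 - 0.0223P = 0, so P* = 1.05/0.0223 = 47.1.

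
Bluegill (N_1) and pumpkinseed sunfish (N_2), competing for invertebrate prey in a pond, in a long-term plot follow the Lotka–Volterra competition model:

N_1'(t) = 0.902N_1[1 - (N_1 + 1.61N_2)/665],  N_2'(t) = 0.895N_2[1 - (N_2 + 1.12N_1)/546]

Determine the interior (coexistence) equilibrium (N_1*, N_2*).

Setting both brackets to zero gives the nullclines N_1 + 1.61N_2 = 665 and 1.12N_1 + N_2 = 546.
Substituting N_2 = 546 - 1.12N_1 into the first: N_1(1 - 1.61·1.12) = 665 - 1.61·546.
So N_1* = -214/-0.803 = 267, and then N_2* = 546 - 1.12·267 = 248.

N_1* ≈ 267, N_2* ≈ 248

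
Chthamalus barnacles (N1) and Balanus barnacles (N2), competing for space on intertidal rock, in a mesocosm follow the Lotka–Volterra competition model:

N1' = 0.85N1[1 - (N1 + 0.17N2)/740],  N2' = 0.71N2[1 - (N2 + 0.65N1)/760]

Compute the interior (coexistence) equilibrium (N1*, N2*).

Setting both brackets to zero gives the nullclines N1 + 0.17N2 = 740 and 0.65N1 + N2 = 760.
Substituting N2 = 760 - 0.65N1 into the first: N1(1 - 0.17·0.65) = 740 - 0.17·760.
So N1* = 611/0.889 = 687, and then N2* = 760 - 0.65·687 = 314.

N1* ≈ 687, N2* ≈ 314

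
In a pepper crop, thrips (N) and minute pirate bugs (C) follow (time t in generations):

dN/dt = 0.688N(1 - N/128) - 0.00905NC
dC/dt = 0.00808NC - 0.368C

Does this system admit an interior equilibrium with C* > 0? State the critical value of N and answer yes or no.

The predator equation gives dC/dt > 0 only when N > 0.368/0.00808 = 45.5.
Without the predator, N → K = 128. Since 128 > 45.5, the predator can invade and persist.

Threshold N = 45.5; K > 45.5, so yes, the predator persists.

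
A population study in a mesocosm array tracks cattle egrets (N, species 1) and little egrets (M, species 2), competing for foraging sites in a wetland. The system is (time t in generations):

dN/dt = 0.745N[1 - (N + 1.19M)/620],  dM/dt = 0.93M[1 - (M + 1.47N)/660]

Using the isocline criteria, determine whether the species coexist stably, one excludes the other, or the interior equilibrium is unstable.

Compare the nullcline intercepts: K1/α12 = 620/1.19 = 521 < K2 = 660; K2/α21 = 660/1.47 = 449 < K1 = 620.
Since both are reversed, neither can invade when rare; the interior point is a saddle.

unstable coexistence (outcome depends on initial conditions)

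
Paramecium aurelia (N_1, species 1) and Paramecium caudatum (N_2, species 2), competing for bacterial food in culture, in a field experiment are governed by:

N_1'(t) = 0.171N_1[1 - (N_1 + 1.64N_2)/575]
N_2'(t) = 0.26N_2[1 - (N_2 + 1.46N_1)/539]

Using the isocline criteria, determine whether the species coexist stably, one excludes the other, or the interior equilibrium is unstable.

Compare the nullcline intercepts: K1/α12 = 575/1.64 = 351 < K2 = 539; K2/α21 = 539/1.46 = 369 < K1 = 575.
Since both are reversed, neither can invade when rare; the interior point is a saddle.

unstable coexistence (outcome depends on initial conditions)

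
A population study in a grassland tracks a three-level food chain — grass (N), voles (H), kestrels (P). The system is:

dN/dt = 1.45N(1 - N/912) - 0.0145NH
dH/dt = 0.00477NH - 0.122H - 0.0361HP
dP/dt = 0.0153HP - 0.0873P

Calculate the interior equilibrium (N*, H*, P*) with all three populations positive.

From dP/dt = 0: 0.0153H* = 0.0873, so H* = 5.71.
From dN/dt = 0: 1.45(1 - N*/912) = 0.0145·5.71, giving N* = 912·(1 - 0.0571) = 860.
From dH/dt = 0: 0.00477·860 - 0.122 = 0.0361P*, so P* = 3.98/0.0361 = 110.

N* ≈ 860, H* ≈ 5.71, P* ≈ 110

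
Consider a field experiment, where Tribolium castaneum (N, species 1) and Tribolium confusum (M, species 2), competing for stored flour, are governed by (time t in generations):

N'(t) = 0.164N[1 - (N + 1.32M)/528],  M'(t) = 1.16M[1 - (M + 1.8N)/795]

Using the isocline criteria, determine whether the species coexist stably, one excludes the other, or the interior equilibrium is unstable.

Compare the nullcline intercepts: K1/α12 = 528/1.32 = 400 < K2 = 795; K2/α21 = 795/1.8 = 442 < K1 = 528.
Since both are reversed, neither can invade when rare; the interior point is a saddle.

unstable coexistence (outcome depends on initial conditions)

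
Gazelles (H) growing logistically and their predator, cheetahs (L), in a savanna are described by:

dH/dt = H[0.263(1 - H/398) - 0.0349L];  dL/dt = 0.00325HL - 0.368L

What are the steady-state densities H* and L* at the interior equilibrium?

From dL/dt = 0 with L > 0: 0.00325H* = 0.368, so H* = 113.
Substitute into dH/dt = 0: 0.263(1 - 113/398) = 0.0349L*.
The bracket is 0.716, giving L* = 0.188/0.0349 = 5.39.

H* ≈ 113, L* ≈ 5.39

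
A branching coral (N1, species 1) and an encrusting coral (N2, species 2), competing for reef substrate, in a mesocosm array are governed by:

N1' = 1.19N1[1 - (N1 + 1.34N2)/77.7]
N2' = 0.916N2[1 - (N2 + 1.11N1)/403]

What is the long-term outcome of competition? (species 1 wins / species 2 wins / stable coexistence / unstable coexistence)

Compare the nullcline intercepts: K1/α12 = 77.7/1.34 = 58 < K2 = 403; K2/α21 = 403/1.11 = 363 > K1 = 77.7.
Since the inequalities point opposite ways, species 2 can invade but species 1 cannot.

species 2 excludes species 1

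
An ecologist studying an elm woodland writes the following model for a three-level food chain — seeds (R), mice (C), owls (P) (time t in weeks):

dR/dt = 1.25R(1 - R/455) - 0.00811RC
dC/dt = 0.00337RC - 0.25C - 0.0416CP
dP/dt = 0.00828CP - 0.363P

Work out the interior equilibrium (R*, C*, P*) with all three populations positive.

From dP/dt = 0: 0.00828C* = 0.363, so C* = 43.8.
From dR/dt = 0: 1.25(1 - R*/455) = 0.00811·43.8, giving R* = 455·(1 - 0.284) = 326.
From dC/dt = 0: 0.00337·326 - 0.25 = 0.0416P*, so P* = 0.847/0.0416 = 20.4.

R* ≈ 326, C* ≈ 43.8, P* ≈ 20.4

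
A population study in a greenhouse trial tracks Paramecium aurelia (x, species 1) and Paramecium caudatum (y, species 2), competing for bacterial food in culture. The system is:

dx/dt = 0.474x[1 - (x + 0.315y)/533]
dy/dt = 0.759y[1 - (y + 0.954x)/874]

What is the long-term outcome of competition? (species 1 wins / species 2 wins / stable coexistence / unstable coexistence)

stable coexistence

Compare the nullcline intercepts: K1/α12 = 533/0.315 = 1690 > K2 = 874; K2/α21 = 874/0.954 = 916 > K1 = 533.
Since both inequalities hold, each species can invade when rare, so the interior equilibrium is stable.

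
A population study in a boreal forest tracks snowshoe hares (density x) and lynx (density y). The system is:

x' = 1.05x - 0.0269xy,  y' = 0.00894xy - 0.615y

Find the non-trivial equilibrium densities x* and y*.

x* ≈ 68.8, y* ≈ 39

Set dy/dt = 0 with y > 0: 0.00894x - 0.615 = 0, so x* = 0.615/0.00894 = 68.8.
Set dx/dt = 0 with x > 0: 1.05 - 0.0269y = 0, so y* = 1.05/0.0269 = 39.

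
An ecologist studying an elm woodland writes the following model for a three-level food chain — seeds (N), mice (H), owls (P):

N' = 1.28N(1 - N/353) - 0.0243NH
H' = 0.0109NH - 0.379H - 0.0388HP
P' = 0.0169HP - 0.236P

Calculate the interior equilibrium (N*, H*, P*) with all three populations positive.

N* ≈ 259, H* ≈ 14, P* ≈ 63.1

From dP/dt = 0: 0.0169H* = 0.236, so H* = 14.
From dN/dt = 0: 1.28(1 - N*/353) = 0.0243·14, giving N* = 353·(1 - 0.265) = 259.
From dH/dt = 0: 0.0109·259 - 0.379 = 0.0388P*, so P* = 2.45/0.0388 = 63.1.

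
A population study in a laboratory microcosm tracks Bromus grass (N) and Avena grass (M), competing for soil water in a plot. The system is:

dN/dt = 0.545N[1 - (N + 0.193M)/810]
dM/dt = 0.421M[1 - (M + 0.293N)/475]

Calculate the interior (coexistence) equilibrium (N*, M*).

Setting both brackets to zero gives the nullclines N + 0.193M = 810 and 0.293N + M = 475.
Substituting M = 475 - 0.293N into the first: N(1 - 0.193·0.293) = 810 - 0.193·475.
So N* = 718/0.943 = 761, and then M* = 475 - 0.293·761 = 252.

N* ≈ 761, M* ≈ 252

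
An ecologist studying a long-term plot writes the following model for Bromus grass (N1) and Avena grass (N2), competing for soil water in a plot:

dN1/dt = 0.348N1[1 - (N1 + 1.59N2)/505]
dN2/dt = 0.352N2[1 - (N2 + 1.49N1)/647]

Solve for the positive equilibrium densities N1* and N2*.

Setting both brackets to zero gives the nullclines N1 + 1.59N2 = 505 and 1.49N1 + N2 = 647.
Substituting N2 = 647 - 1.49N1 into the first: N1(1 - 1.59·1.49) = 505 - 1.59·647.
So N1* = -524/-1.37 = 383, and then N2* = 647 - 1.49·383 = 77.

N1* ≈ 383, N2* ≈ 77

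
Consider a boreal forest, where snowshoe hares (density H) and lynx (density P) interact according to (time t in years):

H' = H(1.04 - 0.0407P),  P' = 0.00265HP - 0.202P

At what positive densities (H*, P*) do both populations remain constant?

Set dP/dt = 0 with P > 0: 0.00265H - 0.202 = 0, so H* = 0.202/0.00265 = 76.2.
Set dH/dt = 0 with H > 0: 1.04 - 0.0407P = 0, so P* = 1.04/0.0407 = 25.6.

H* ≈ 76.2, P* ≈ 25.6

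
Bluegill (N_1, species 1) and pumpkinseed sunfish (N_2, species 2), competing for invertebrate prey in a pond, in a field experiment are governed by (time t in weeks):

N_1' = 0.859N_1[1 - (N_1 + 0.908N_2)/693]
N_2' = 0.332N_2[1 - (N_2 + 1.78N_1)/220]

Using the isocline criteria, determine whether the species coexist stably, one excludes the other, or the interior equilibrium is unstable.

species 1 excludes species 2

Compare the nullcline intercepts: K1/α12 = 693/0.908 = 763 > K2 = 220; K2/α21 = 220/1.78 = 124 < K1 = 693.
Since the inequalities point opposite ways, species 1 can invade but species 2 cannot.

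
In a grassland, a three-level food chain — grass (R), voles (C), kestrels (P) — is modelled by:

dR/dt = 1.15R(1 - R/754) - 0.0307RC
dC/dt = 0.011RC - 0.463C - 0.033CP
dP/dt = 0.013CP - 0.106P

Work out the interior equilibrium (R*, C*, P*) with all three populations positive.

R* ≈ 590, C* ≈ 8.15, P* ≈ 183

From dP/dt = 0: 0.013C* = 0.106, so C* = 8.15.
From dR/dt = 0: 1.15(1 - R*/754) = 0.0307·8.15, giving R* = 754·(1 - 0.218) = 590.
From dC/dt = 0: 0.011·590 - 0.463 = 0.033P*, so P* = 6.03/0.033 = 183.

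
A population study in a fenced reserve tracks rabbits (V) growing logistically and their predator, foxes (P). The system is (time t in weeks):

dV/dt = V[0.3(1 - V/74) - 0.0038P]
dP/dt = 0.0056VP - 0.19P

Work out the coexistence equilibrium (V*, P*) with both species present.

V* ≈ 33.9, P* ≈ 42.8

From dP/dt = 0 with P > 0: 0.0056V* = 0.19, so V* = 33.9.
Substitute into dV/dt = 0: 0.3(1 - 33.9/74) = 0.0038P*.
The bracket is 0.542, giving P* = 0.162/0.0038 = 42.8.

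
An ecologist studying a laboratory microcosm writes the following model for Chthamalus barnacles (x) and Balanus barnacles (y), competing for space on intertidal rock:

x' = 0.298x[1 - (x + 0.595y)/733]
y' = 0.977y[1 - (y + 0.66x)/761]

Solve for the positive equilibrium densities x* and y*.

Setting both brackets to zero gives the nullclines x + 0.595y = 733 and 0.66x + y = 761.
Substituting y = 761 - 0.66x into the first: x(1 - 0.595·0.66) = 733 - 0.595·761.
So x* = 280/0.607 = 461, and then y* = 761 - 0.66·461 = 456.

x* ≈ 461, y* ≈ 456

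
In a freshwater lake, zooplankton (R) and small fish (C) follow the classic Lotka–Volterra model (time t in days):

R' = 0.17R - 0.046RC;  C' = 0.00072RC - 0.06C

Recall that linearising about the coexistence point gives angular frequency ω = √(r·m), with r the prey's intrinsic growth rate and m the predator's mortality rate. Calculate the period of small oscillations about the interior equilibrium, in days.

Here r = 0.17 and m = 0.06, so r·m = 0.0102.
ω = √0.0102 = 0.101 per day, hence T = 2π/ω ≈ 62.2 days.

T ≈ 62.2 days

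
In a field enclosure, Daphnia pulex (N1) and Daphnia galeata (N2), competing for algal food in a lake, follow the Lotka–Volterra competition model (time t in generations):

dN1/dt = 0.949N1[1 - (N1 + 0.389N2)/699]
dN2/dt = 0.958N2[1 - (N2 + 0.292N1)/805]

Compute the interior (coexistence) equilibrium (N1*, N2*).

N1* ≈ 435, N2* ≈ 678

Setting both brackets to zero gives the nullclines N1 + 0.389N2 = 699 and 0.292N1 + N2 = 805.
Substituting N2 = 805 - 0.292N1 into the first: N1(1 - 0.389·0.292) = 699 - 0.389·805.
So N1* = 386/0.886 = 435, and then N2* = 805 - 0.292·435 = 678.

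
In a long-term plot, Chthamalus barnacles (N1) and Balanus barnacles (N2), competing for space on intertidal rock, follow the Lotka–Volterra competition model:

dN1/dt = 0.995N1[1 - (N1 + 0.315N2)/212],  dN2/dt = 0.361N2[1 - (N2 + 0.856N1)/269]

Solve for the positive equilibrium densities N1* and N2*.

N1* ≈ 174, N2* ≈ 120

Setting both brackets to zero gives the nullclines N1 + 0.315N2 = 212 and 0.856N1 + N2 = 269.
Substituting N2 = 269 - 0.856N1 into the first: N1(1 - 0.315·0.856) = 212 - 0.315·269.
So N1* = 127/0.73 = 174, and then N2* = 269 - 0.856·174 = 120.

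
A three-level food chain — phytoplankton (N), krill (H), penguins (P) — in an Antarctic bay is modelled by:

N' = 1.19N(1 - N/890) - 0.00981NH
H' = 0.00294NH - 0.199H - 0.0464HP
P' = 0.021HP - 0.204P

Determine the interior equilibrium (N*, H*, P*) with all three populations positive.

From dP/dt = 0: 0.021H* = 0.204, so H* = 9.71.
From dN/dt = 0: 1.19(1 - N*/890) = 0.00981·9.71, giving N* = 890·(1 - 0.0801) = 819.
From dH/dt = 0: 0.00294·819 - 0.199 = 0.0464P*, so P* = 2.21/0.0464 = 47.6.

N* ≈ 819, H* ≈ 9.71, P* ≈ 47.6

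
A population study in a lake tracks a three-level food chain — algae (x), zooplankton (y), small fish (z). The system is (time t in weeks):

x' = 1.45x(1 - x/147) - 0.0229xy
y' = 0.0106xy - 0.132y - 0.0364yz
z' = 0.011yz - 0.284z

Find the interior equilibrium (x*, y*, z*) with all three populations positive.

From dz/dt = 0: 0.011y* = 0.284, so y* = 25.8.
From dx/dt = 0: 1.45(1 - x*/147) = 0.0229·25.8, giving x* = 147·(1 - 0.408) = 87.1.
From dy/dt = 0: 0.0106·87.1 - 0.132 = 0.0364z*, so z* = 0.791/0.0364 = 21.7.

x* ≈ 87.1, y* ≈ 25.8, z* ≈ 21.7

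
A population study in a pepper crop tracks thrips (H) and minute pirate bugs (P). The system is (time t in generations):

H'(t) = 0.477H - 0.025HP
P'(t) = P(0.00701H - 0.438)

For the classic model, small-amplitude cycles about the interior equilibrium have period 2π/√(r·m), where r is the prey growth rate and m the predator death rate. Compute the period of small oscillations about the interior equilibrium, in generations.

T ≈ 13.7 generations

Here r = 0.477 and m = 0.438, so r·m = 0.209.
ω = √0.209 = 0.457 per generation, hence T = 2π/ω ≈ 13.7 generations.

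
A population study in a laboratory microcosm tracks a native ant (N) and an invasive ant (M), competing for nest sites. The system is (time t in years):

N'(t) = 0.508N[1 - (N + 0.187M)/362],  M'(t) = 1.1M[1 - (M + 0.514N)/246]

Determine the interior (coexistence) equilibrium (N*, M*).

N* ≈ 350, M* ≈ 66.3

Setting both brackets to zero gives the nullclines N + 0.187M = 362 and 0.514N + M = 246.
Substituting M = 246 - 0.514N into the first: N(1 - 0.187·0.514) = 362 - 0.187·246.
So N* = 316/0.904 = 350, and then M* = 246 - 0.514·350 = 66.3.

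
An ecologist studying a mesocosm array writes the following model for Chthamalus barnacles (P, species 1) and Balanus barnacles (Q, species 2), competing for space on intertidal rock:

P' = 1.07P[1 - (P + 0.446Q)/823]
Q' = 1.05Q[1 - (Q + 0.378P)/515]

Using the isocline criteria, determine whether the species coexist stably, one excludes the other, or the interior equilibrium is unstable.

Compare the nullcline intercepts: K1/α12 = 823/0.446 = 1850 > K2 = 515; K2/α21 = 515/0.378 = 1360 > K1 = 823.
Since both inequalities hold, each species can invade when rare, so the interior equilibrium is stable.

stable coexistence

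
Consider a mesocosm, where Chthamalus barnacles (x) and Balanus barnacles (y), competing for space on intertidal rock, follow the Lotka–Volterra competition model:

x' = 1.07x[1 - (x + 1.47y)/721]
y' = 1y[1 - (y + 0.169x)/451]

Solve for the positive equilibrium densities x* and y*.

x* ≈ 77.2, y* ≈ 438

Setting both brackets to zero gives the nullclines x + 1.47y = 721 and 0.169x + y = 451.
Substituting y = 451 - 0.169x into the first: x(1 - 1.47·0.169) = 721 - 1.47·451.
So x* = 58/0.752 = 77.2, and then y* = 451 - 0.169·77.2 = 438.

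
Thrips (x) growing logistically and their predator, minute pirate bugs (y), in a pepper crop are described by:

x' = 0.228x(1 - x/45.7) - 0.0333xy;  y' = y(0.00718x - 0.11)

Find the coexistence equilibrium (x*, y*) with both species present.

x* ≈ 15.3, y* ≈ 4.55

From dy/dt = 0 with y > 0: 0.00718x* = 0.11, so x* = 15.3.
Substitute into dx/dt = 0: 0.228(1 - 15.3/45.7) = 0.0333y*.
The bracket is 0.665, giving y* = 0.152/0.0333 = 4.55.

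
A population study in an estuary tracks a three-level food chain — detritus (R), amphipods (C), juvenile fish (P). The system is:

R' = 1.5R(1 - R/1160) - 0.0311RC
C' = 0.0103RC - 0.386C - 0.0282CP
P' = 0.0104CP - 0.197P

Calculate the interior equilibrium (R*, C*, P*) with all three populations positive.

From dP/dt = 0: 0.0104C* = 0.197, so C* = 18.9.
From dR/dt = 0: 1.5(1 - R*/1160) = 0.0311·18.9, giving R* = 1160·(1 - 0.393) = 704.
From dC/dt = 0: 0.0103·704 - 0.386 = 0.0282P*, so P* = 6.87/0.0282 = 244.

R* ≈ 704, C* ≈ 18.9, P* ≈ 244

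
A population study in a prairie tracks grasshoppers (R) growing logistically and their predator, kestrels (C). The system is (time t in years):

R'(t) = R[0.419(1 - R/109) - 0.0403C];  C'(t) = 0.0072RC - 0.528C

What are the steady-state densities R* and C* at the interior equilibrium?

From dC/dt = 0 with C > 0: 0.0072R* = 0.528, so R* = 73.3.
Substitute into dR/dt = 0: 0.419(1 - 73.3/109) = 0.0403C*.
The bracket is 0.327, giving C* = 0.137/0.0403 = 3.4.

R* ≈ 73.3, C* ≈ 3.4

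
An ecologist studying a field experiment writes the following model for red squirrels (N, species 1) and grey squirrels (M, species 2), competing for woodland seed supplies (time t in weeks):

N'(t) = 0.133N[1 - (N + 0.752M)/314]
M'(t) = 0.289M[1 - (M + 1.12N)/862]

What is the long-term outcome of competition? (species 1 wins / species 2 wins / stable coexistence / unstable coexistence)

species 2 excludes species 1

Compare the nullcline intercepts: K1/α12 = 314/0.752 = 418 < K2 = 862; K2/α21 = 862/1.12 = 770 > K1 = 314.
Since the inequalities point opposite ways, species 2 can invade but species 1 cannot.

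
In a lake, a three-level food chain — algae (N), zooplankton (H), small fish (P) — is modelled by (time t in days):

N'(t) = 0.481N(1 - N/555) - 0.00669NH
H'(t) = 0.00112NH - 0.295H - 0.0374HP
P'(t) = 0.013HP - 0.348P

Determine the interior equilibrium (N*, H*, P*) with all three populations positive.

From dP/dt = 0: 0.013H* = 0.348, so H* = 26.8.
From dN/dt = 0: 0.481(1 - N*/555) = 0.00669·26.8, giving N* = 555·(1 - 0.372) = 348.
From dH/dt = 0: 0.00112·348 - 0.295 = 0.0374P*, so P* = 0.0952/0.0374 = 2.54.

N* ≈ 348, H* ≈ 26.8, P* ≈ 2.54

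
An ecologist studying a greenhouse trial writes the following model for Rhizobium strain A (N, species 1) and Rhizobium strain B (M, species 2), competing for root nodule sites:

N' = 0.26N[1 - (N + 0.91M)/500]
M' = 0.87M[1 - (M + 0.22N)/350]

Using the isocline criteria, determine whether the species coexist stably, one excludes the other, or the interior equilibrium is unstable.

stable coexistence

Compare the nullcline intercepts: K1/α12 = 500/0.91 = 549 > K2 = 350; K2/α21 = 350/0.22 = 1590 > K1 = 500.
Since both inequalities hold, each species can invade when rare, so the interior equilibrium is stable.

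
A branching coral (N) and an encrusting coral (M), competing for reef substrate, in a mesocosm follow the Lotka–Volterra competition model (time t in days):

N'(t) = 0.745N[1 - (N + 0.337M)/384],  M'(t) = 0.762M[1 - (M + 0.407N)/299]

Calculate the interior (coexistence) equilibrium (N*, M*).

Setting both brackets to zero gives the nullclines N + 0.337M = 384 and 0.407N + M = 299.
Substituting M = 299 - 0.407N into the first: N(1 - 0.337·0.407) = 384 - 0.337·299.
So N* = 283/0.863 = 328, and then M* = 299 - 0.407·328 = 165.

N* ≈ 328, M* ≈ 165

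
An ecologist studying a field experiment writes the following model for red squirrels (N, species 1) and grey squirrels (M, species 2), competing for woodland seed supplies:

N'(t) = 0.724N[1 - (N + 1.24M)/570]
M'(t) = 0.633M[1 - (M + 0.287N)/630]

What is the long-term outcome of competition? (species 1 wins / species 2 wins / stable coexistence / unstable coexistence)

species 2 excludes species 1

Compare the nullcline intercepts: K1/α12 = 570/1.24 = 460 < K2 = 630; K2/α21 = 630/0.287 = 2200 > K1 = 570.
Since the inequalities point opposite ways, species 2 can invade but species 1 cannot.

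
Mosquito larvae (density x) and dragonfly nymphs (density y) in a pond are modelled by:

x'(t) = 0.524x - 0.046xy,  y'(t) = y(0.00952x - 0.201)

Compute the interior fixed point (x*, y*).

x* ≈ 21.1, y* ≈ 11.4

Set dy/dt = 0 with y > 0: 0.00952x - 0.201 = 0, so x* = 0.201/0.00952 = 21.1.
Set dx/dt = 0 with x > 0: 0.524 - 0.046y = 0, so y* = 0.524/0.046 = 11.4.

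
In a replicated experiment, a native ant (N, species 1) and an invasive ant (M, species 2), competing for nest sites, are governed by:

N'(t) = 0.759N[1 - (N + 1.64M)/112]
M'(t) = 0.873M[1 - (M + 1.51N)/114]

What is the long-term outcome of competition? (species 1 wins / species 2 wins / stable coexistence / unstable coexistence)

Compare the nullcline intercepts: K1/α12 = 112/1.64 = 68.3 < K2 = 114; K2/α21 = 114/1.51 = 75.5 < K1 = 112.
Since both are reversed, neither can invade when rare; the interior point is a saddle.

unstable coexistence (outcome depends on initial conditions)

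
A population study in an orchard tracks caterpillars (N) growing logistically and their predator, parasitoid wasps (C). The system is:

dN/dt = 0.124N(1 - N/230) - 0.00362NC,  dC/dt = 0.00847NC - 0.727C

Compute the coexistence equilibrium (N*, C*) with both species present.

From dC/dt = 0 with C > 0: 0.00847N* = 0.727, so N* = 85.8.
Substitute into dN/dt = 0: 0.124(1 - 85.8/230) = 0.00362C*.
The bracket is 0.627, giving C* = 0.0777/0.00362 = 21.5.

N* ≈ 85.8, C* ≈ 21.5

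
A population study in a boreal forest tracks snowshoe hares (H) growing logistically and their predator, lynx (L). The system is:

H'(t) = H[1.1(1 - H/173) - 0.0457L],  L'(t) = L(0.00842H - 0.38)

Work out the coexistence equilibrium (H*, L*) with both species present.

From dL/dt = 0 with L > 0: 0.00842H* = 0.38, so H* = 45.1.
Substitute into dH/dt = 0: 1.1(1 - 45.1/173) = 0.0457L*.
The bracket is 0.739, giving L* = 0.813/0.0457 = 17.8.

H* ≈ 45.1, L* ≈ 17.8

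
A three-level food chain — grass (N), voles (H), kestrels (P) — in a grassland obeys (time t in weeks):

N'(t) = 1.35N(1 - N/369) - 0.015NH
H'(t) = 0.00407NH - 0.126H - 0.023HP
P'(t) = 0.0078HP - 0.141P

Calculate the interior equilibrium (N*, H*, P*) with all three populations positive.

From dP/dt = 0: 0.0078H* = 0.141, so H* = 18.1.
From dN/dt = 0: 1.35(1 - N*/369) = 0.015·18.1, giving N* = 369·(1 - 0.201) = 295.
From dH/dt = 0: 0.00407·295 - 0.126 = 0.023P*, so P* = 1.07/0.023 = 46.7.

N* ≈ 295, H* ≈ 18.1, P* ≈ 46.7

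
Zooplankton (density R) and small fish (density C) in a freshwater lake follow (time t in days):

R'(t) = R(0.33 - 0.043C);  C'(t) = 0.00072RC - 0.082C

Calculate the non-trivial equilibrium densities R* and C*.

Set dC/dt = 0 with C > 0: 0.00072R - 0.082 = 0, so R* = 0.082/0.00072 = 114.
Set dR/dt = 0 with R > 0: 0.33 - 0.043C = 0, so C* = 0.33/0.043 = 7.67.

R* ≈ 114, C* ≈ 7.67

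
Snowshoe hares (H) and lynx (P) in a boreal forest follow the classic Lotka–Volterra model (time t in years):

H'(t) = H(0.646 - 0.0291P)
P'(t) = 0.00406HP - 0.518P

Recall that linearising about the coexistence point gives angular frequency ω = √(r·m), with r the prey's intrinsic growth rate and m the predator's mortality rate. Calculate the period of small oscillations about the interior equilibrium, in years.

Here r = 0.646 and m = 0.518, so r·m = 0.335.
ω = √0.335 = 0.578 per year, hence T = 2π/ω ≈ 10.9 years.

T ≈ 10.9 years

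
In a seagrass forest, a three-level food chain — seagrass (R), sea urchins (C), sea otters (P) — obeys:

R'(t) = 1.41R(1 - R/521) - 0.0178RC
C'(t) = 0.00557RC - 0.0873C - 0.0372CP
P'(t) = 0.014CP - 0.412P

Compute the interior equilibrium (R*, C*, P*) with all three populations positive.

From dP/dt = 0: 0.014C* = 0.412, so C* = 29.4.
From dR/dt = 0: 1.41(1 - R*/521) = 0.0178·29.4, giving R* = 521·(1 - 0.372) = 327.
From dC/dt = 0: 0.00557·327 - 0.0873 = 0.0372P*, so P* = 1.74/0.0372 = 46.7.

R* ≈ 327, C* ≈ 29.4, P* ≈ 46.7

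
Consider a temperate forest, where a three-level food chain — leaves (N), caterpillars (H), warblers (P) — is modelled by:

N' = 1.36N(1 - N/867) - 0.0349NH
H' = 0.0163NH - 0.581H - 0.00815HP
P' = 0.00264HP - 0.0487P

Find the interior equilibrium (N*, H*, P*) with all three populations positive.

N* ≈ 457, H* ≈ 18.4, P* ≈ 842

From dP/dt = 0: 0.00264H* = 0.0487, so H* = 18.4.
From dN/dt = 0: 1.36(1 - N*/867) = 0.0349·18.4, giving N* = 867·(1 - 0.473) = 457.
From dH/dt = 0: 0.0163·457 - 0.581 = 0.00815P*, so P* = 6.86/0.00815 = 842.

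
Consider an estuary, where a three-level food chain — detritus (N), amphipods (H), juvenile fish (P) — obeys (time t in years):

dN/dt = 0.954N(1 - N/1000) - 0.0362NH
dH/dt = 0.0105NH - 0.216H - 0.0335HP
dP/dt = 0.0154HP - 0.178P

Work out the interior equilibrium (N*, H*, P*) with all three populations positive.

From dP/dt = 0: 0.0154H* = 0.178, so H* = 11.6.
From dN/dt = 0: 0.954(1 - N*/1000) = 0.0362·11.6, giving N* = 1000·(1 - 0.439) = 561.
From dH/dt = 0: 0.0105·561 - 0.216 = 0.0335P*, so P* = 5.68/0.0335 = 170.

N* ≈ 561, H* ≈ 11.6, P* ≈ 170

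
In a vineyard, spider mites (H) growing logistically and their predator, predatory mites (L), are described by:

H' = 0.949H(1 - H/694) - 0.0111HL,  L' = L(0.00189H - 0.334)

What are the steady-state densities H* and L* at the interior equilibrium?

From dL/dt = 0 with L > 0: 0.00189H* = 0.334, so H* = 177.
Substitute into dH/dt = 0: 0.949(1 - 177/694) = 0.0111L*.
The bracket is 0.745, giving L* = 0.707/0.0111 = 63.7.

H* ≈ 177, L* ≈ 63.7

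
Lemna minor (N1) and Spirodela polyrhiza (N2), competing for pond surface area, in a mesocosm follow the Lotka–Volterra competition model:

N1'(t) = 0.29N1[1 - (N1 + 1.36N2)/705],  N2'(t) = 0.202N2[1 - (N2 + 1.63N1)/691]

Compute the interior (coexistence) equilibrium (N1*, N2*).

N1* ≈ 193, N2* ≈ 377

Setting both brackets to zero gives the nullclines N1 + 1.36N2 = 705 and 1.63N1 + N2 = 691.
Substituting N2 = 691 - 1.63N1 into the first: N1(1 - 1.36·1.63) = 705 - 1.36·691.
So N1* = -235/-1.22 = 193, and then N2* = 691 - 1.63·193 = 377.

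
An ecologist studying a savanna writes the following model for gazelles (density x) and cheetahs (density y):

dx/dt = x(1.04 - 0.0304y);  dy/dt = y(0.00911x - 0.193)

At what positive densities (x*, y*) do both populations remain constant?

Set dy/dt = 0 with y > 0: 0.00911x - 0.193 = 0, so x* = 0.193/0.00911 = 21.2.
Set dx/dt = 0 with x > 0: 1.04 - 0.0304y = 0, so y* = 1.04/0.0304 = 34.2.

x* ≈ 21.2, y* ≈ 34.2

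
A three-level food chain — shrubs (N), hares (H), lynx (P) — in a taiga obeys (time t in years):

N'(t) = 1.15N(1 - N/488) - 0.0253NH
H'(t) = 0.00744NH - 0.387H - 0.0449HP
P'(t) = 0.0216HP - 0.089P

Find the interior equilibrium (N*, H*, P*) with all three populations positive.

N* ≈ 444, H* ≈ 4.12, P* ≈ 64.9

From dP/dt = 0: 0.0216H* = 0.089, so H* = 4.12.
From dN/dt = 0: 1.15(1 - N*/488) = 0.0253·4.12, giving N* = 488·(1 - 0.0906) = 444.
From dH/dt = 0: 0.00744·444 - 0.387 = 0.0449P*, so P* = 2.91/0.0449 = 64.9.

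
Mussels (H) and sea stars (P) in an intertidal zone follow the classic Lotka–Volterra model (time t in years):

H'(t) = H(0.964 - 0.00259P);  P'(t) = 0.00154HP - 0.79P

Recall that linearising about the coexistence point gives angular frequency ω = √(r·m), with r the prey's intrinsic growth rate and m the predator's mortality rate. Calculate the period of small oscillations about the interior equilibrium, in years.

Here r = 0.964 and m = 0.79, so r·m = 0.762.
ω = √0.762 = 0.873 per year, hence T = 2π/ω ≈ 7.2 years.

T ≈ 7.2 years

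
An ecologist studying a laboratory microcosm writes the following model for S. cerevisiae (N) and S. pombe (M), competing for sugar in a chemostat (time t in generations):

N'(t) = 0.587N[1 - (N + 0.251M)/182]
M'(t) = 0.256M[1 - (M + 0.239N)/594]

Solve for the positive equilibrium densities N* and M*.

Setting both brackets to zero gives the nullclines N + 0.251M = 182 and 0.239N + M = 594.
Substituting M = 594 - 0.239N into the first: N(1 - 0.251·0.239) = 182 - 0.251·594.
So N* = 32.9/0.94 = 35, and then M* = 594 - 0.239·35 = 586.

N* ≈ 35, M* ≈ 586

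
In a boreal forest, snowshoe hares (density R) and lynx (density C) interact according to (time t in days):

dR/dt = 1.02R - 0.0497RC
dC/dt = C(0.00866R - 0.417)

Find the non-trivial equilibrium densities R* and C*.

R* ≈ 48.2, C* ≈ 20.5

Set dC/dt = 0 with C > 0: 0.00866R - 0.417 = 0, so R* = 0.417/0.00866 = 48.2.
Set dR/dt = 0 with R > 0: 1.02 - 0.0497C = 0, so C* = 1.02/0.0497 = 20.5.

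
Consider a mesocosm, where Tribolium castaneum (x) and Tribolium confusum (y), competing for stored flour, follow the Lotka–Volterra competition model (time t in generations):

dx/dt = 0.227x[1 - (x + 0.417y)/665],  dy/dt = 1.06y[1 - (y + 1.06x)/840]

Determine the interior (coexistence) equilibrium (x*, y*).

x* ≈ 564, y* ≈ 242

Setting both brackets to zero gives the nullclines x + 0.417y = 665 and 1.06x + y = 840.
Substituting y = 840 - 1.06x into the first: x(1 - 0.417·1.06) = 665 - 0.417·840.
So x* = 315/0.558 = 564, and then y* = 840 - 1.06·564 = 242.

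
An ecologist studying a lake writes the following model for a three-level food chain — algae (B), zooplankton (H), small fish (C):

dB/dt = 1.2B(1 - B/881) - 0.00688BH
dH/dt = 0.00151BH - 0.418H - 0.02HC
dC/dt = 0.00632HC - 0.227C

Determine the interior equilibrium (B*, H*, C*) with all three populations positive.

B* ≈ 700, H* ≈ 35.9, C* ≈ 31.9

From dC/dt = 0: 0.00632H* = 0.227, so H* = 35.9.
From dB/dt = 0: 1.2(1 - B*/881) = 0.00688·35.9, giving B* = 881·(1 - 0.206) = 700.
From dH/dt = 0: 0.00151·700 - 0.418 = 0.02C*, so C* = 0.638/0.02 = 31.9.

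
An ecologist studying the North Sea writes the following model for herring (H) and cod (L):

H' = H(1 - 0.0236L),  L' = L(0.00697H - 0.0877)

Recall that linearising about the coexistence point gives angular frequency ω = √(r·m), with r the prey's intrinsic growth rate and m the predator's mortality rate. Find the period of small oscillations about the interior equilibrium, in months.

T ≈ 21.2 months

Here r = 1 and m = 0.0877, so r·m = 0.0877.
ω = √0.0877 = 0.296 per month, hence T = 2π/ω ≈ 21.2 months.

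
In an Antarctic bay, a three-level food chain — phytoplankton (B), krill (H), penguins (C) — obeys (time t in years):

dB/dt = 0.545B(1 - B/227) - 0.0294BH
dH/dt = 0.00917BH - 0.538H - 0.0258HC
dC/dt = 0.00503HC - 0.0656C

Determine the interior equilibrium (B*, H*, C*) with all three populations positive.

B* ≈ 67.3, H* ≈ 13, C* ≈ 3.07

From dC/dt = 0: 0.00503H* = 0.0656, so H* = 13.
From dB/dt = 0: 0.545(1 - B*/227) = 0.0294·13, giving B* = 227·(1 - 0.704) = 67.3.
From dH/dt = 0: 0.00917·67.3 - 0.538 = 0.0258C*, so C* = 0.0791/0.0258 = 3.07.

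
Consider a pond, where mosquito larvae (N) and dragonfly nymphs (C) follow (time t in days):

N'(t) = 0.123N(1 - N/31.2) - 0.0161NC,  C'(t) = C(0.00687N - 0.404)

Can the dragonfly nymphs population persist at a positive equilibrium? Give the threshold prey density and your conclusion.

The predator equation gives dC/dt > 0 only when N > 0.404/0.00687 = 58.8.
Without the predator, N → K = 31.2. Since 31.2 < 58.8, the predator cannot invade.

Threshold N = 58.8; K < 58.8, so no, the predator goes extinct.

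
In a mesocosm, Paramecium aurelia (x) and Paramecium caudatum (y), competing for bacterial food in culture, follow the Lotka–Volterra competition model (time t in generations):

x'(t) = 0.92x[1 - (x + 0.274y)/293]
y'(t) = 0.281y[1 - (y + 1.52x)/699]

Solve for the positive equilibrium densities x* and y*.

Setting both brackets to zero gives the nullclines x + 0.274y = 293 and 1.52x + y = 699.
Substituting y = 699 - 1.52x into the first: x(1 - 0.274·1.52) = 293 - 0.274·699.
So x* = 101/0.584 = 174, and then y* = 699 - 1.52·174 = 435.

x* ≈ 174, y* ≈ 435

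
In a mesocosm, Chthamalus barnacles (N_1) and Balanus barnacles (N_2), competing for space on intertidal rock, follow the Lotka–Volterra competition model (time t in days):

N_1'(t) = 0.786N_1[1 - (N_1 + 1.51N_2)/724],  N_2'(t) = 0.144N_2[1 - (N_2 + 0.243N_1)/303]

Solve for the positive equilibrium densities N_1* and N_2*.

N_1* ≈ 421, N_2* ≈ 201

Setting both brackets to zero gives the nullclines N_1 + 1.51N_2 = 724 and 0.243N_1 + N_2 = 303.
Substituting N_2 = 303 - 0.243N_1 into the first: N_1(1 - 1.51·0.243) = 724 - 1.51·303.
So N_1* = 266/0.633 = 421, and then N_2* = 303 - 0.243·421 = 201.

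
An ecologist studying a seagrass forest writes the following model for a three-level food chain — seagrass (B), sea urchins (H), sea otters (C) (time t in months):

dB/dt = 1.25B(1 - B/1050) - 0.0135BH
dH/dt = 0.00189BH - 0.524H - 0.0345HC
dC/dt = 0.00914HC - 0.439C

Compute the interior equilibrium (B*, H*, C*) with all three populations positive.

B* ≈ 505, H* ≈ 48, C* ≈ 12.5

From dC/dt = 0: 0.00914H* = 0.439, so H* = 48.
From dB/dt = 0: 1.25(1 - B*/1050) = 0.0135·48, giving B* = 1050·(1 - 0.519) = 505.
From dH/dt = 0: 0.00189·505 - 0.524 = 0.0345C*, so C* = 0.431/0.0345 = 12.5.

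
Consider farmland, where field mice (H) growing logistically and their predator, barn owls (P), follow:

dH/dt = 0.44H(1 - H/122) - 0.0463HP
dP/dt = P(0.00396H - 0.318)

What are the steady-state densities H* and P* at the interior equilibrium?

From dP/dt = 0 with P > 0: 0.00396H* = 0.318, so H* = 80.3.
Substitute into dH/dt = 0: 0.44(1 - 80.3/122) = 0.0463P*.
The bracket is 0.342, giving P* = 0.15/0.0463 = 3.25.

H* ≈ 80.3, P* ≈ 3.25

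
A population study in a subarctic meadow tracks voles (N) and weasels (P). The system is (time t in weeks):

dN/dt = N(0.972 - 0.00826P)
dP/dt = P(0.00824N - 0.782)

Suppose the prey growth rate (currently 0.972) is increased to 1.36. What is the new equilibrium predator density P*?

P* ≈ 165

At the interior fixed point, setting dN/dt = 0 with N > 0 fixes P* = (prey growth rate)/(NP coefficient) — independent of the other coefficients.
With the change, P* = 1.36/0.00826 = 165; it rises from 118.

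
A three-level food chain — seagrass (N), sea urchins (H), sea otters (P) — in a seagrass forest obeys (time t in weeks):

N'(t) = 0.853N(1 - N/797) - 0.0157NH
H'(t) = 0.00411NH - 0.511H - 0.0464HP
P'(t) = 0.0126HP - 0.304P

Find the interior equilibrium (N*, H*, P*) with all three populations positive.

From dP/dt = 0: 0.0126H* = 0.304, so H* = 24.1.
From dN/dt = 0: 0.853(1 - N*/797) = 0.0157·24.1, giving N* = 797·(1 - 0.444) = 443.
From dH/dt = 0: 0.00411·443 - 0.511 = 0.0464P*, so P* = 1.31/0.0464 = 28.2.

N* ≈ 443, H* ≈ 24.1, P* ≈ 28.2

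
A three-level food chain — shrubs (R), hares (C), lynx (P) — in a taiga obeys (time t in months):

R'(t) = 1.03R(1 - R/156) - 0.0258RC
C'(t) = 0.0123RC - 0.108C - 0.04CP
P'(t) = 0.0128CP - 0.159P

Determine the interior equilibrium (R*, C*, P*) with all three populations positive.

R* ≈ 107, C* ≈ 12.4, P* ≈ 30.3

From dP/dt = 0: 0.0128C* = 0.159, so C* = 12.4.
From dR/dt = 0: 1.03(1 - R*/156) = 0.0258·12.4, giving R* = 156·(1 - 0.311) = 107.
From dC/dt = 0: 0.0123·107 - 0.108 = 0.04P*, so P* = 1.21/0.04 = 30.3.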